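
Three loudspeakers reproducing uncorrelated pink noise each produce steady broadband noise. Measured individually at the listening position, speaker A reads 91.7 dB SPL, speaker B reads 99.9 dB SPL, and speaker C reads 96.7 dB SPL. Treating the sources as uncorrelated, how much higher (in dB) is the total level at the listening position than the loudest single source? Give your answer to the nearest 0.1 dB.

2.1 dB

Incoherent sources sum as intensities:
L_total = 10·log₁₀(10^(91.7/10) + 10^(99.9/10) + 10^(96.7/10)) = 102.02 dB SPL.
Excess over the loudest (99.9 dB): 102.02 − 99.9 = 2.1 dB.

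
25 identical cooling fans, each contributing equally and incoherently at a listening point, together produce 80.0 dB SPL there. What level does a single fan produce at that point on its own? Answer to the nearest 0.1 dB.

66.0 dB SPL

25 equal incoherent sources add 10·log₁₀(25) = 13.98 dB over one source.
L_one = 80.0 − 13.98 = 66.0 dB SPL.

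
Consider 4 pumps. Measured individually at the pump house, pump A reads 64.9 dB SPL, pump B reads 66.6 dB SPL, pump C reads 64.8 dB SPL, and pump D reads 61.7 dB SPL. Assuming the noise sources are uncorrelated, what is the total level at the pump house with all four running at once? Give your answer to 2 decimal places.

Uncorrelated sources add in intensity (power), not in dB.
L_total = 10·log₁₀(10^(64.9/10) + 10^(66.6/10) + 10^(64.8/10) + 10^(61.7/10)) = 10·log₁₀(12160000) = 70.85 dB SPL.

70.85 dB SPL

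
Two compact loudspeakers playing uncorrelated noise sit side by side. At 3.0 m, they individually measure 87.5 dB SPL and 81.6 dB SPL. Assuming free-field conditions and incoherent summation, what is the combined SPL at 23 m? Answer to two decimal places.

70.80 dB SPL

Combined at 3.0 m: 10·log₁₀(10^(87.5/10)+10^(81.6/10)) = 88.493 dB SPL.
Then apply −20·log₁₀(23/3.0) = -17.692 dB → 70.80 dB SPL.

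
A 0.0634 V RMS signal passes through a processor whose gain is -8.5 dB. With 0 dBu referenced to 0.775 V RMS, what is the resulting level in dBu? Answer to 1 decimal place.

Input level: 20·log₁₀(0.0634/0.775) = -21.74 dBu.
Output: -21.74 − 8.5 = -30.2 dBu.

-30.2 dBu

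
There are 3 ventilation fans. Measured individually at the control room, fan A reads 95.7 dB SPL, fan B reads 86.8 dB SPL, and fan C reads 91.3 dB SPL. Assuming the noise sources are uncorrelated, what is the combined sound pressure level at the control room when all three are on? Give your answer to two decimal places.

Incoherent sources sum as intensities:
L_total = 10·log₁₀(10^(95.7/10) + 10^(86.8/10) + 10^(91.3/10)) = 10·log₁₀(5543000000) = 97.44 dB SPL.

97.44 dB SPL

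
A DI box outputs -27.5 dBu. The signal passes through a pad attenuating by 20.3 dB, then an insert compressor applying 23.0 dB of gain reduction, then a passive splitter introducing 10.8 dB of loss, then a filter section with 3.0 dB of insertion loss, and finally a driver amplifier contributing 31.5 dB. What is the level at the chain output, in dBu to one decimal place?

Gain stages sum in dB:
-27.5 − 20.3 − 23.0 − 10.8 − 3.0 + 31.5 = -53.1 dBu.

-53.1 dBu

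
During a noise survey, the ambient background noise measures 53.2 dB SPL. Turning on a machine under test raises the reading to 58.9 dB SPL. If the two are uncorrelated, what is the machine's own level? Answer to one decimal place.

Remove the background by subtracting linear intensities:
L_src = 10·log₁₀(10^(58.9/10) − 10^(53.2/10)) = 10·log₁₀(567300) = 57.5 dB SPL.

57.5 dB SPL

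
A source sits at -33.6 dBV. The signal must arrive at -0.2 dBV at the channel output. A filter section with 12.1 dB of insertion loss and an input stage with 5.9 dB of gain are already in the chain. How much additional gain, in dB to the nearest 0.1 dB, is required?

The required make-up gain is the shortfall in the dB sum.
G = -0.2 − (-33.6) + 12.1 − 5.9 = 39.6 dB.

39.6 dB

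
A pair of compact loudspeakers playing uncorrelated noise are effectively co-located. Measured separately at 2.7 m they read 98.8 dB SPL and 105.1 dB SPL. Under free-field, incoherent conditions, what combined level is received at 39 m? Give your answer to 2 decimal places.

82.82 dB SPL

Combined at 2.7 m: 10·log₁₀(10^(98.8/10)+10^(105.1/10)) = 106.015 dB SPL.
Then apply −20·log₁₀(39/2.7) = -23.194 dB → 82.82 dB SPL.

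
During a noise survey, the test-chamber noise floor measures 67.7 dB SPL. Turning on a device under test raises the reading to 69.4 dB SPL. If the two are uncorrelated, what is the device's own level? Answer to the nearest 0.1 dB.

Remove the background by subtracting linear intensities:
L_src = 10·log₁₀(10^(69.4/10) − 10^(67.7/10)) = 10·log₁₀(2821000) = 64.5 dB SPL.

64.5 dB SPL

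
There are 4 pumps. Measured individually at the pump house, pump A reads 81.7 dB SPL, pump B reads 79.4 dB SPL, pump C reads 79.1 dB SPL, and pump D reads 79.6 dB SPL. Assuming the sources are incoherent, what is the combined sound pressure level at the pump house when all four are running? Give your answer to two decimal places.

86.10 dB SPL

Add the sources as powers (linear), then convert back to dB:
L_total = 10·log₁₀(10^(81.7/10) + 10^(79.4/10) + 10^(79.1/10) + 10^(79.6/10)) = 10·log₁₀(407500000) = 86.10 dB SPL.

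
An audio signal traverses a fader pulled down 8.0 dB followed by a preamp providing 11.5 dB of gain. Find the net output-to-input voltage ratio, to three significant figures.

Net gain = (−8.0) + 11.5 = 3.5 dB.
Voltage ratio = 10^(3.5/20) = 1.50.

1.50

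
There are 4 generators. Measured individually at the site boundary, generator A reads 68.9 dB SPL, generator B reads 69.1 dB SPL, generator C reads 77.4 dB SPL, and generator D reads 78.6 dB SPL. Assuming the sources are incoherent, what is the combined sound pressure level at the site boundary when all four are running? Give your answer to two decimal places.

Uncorrelated sources add in intensity (power), not in dB.
L_total = 10·log₁₀(10^(68.9/10) + 10^(69.1/10) + 10^(77.4/10) + 10^(78.6/10)) = 10·log₁₀(143300000) = 81.56 dB SPL.

81.56 dB SPL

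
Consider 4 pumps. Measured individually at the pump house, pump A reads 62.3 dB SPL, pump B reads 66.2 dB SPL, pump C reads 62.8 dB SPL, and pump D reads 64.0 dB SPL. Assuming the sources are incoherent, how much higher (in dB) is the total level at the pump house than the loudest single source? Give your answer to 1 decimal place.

Add the sources as powers (linear), then convert back to dB:
L_total = 10·log₁₀(10^(62.3/10) + 10^(66.2/10) + 10^(62.8/10) + 10^(64.0/10)) = 70.12 dB SPL.
Excess over the loudest (66.2 dB): 70.12 − 66.2 = 3.9 dB.

3.9 dB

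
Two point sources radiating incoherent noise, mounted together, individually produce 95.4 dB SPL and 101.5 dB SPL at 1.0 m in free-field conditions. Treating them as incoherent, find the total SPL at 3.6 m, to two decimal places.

91.33 dB SPL

Combined at 1.0 m: 10·log₁₀(10^(95.4/10)+10^(101.5/10)) = 102.453 dB SPL.
Then apply −20·log₁₀(3.6/1.0) = -11.126 dB → 91.33 dB SPL.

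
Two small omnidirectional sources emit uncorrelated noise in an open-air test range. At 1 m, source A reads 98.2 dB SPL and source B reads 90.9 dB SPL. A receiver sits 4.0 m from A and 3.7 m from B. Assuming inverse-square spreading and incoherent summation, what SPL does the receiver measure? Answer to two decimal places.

At the listener: L_A = 98.2 − 20·log₁₀(4.0) = 86.159 dB; L_B = 90.9 − 20·log₁₀(3.7) = 79.536 dB.
Combined: 10·log₁₀(10^(86.159/10)+10^(79.536/10)) = 87.01 dB SPL.

87.01 dB SPL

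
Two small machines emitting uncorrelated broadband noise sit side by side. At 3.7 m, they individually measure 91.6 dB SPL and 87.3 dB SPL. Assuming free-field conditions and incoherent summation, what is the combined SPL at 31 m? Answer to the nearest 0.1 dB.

Combined at 3.7 m: 10·log₁₀(10^(91.6/10)+10^(87.3/10)) = 92.97 dB SPL.
Then apply −20·log₁₀(31/3.7) = -18.46 dB → 74.5 dB SPL.

74.5 dB SPL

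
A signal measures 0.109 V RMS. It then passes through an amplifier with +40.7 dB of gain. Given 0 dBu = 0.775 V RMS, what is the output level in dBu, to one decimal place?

Input level: 20·log₁₀(0.109/0.775) = -17.04 dBu.
Output: -17.04 + 40.7 = +23.7 dBu.

+23.7 dBu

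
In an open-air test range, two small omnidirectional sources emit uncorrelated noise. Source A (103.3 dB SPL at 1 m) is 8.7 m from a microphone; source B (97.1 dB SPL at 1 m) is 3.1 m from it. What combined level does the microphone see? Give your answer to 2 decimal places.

At the listener: L_A = 103.3 − 20·log₁₀(8.7) = 84.510 dB; L_B = 97.1 − 20·log₁₀(3.1) = 87.273 dB.
Combined: 10·log₁₀(10^(84.510/10)+10^(87.273/10)) = 89.12 dB SPL.

89.12 dB SPL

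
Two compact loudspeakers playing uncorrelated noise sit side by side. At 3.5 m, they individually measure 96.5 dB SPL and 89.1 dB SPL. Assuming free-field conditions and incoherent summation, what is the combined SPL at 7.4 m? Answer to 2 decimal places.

Combined at 3.5 m: 10·log₁₀(10^(96.5/10)+10^(89.1/10)) = 97.226 dB SPL.
Then apply −20·log₁₀(7.4/3.5) = -6.503 dB → 90.72 dB SPL.

90.72 dB SPL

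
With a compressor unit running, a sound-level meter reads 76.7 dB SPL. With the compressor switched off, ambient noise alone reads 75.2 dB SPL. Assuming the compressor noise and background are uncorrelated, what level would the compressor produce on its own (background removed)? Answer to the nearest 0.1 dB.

Background correction is a power subtraction:
L_src = 10·log₁₀(10^(76.7/10) − 10^(75.2/10)) = 10·log₁₀(13660000) = 71.4 dB SPL.

71.4 dB SPL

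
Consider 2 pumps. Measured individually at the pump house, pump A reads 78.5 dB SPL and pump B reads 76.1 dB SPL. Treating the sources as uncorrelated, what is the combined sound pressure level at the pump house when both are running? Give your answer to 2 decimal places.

Uncorrelated sources add in intensity (power), not in dB.
L_total = 10·log₁₀(10^(78.5/10) + 10^(76.1/10)) = 10·log₁₀(111500000) = 80.47 dB SPL.

80.47 dB SPL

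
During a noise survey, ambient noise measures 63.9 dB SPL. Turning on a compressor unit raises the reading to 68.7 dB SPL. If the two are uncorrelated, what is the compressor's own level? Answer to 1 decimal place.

Remove the background by subtracting linear intensities:
L_src = 10·log₁₀(10^(68.7/10) − 10^(63.9/10)) = 10·log₁₀(4958000) = 67.0 dB SPL.

67.0 dB SPL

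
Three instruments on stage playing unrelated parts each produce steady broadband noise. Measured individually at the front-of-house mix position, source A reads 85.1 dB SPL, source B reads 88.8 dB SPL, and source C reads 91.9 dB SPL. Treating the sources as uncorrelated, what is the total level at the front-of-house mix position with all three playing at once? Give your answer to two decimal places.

94.20 dB SPL

Uncorrelated sources add in intensity (power), not in dB.
L_total = 10·log₁₀(10^(85.1/10) + 10^(88.8/10) + 10^(91.9/10)) = 10·log₁₀(2631000000) = 94.20 dB SPL.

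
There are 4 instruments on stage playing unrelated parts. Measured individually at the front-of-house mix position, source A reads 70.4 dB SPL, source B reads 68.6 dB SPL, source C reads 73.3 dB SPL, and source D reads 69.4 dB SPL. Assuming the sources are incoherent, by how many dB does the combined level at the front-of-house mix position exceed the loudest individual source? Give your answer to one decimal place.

3.5 dB

Add the sources as powers (linear), then convert back to dB:
L_total = 10·log₁₀(10^(70.4/10) + 10^(68.6/10) + 10^(73.3/10) + 10^(69.4/10)) = 76.84 dB SPL.
Excess over the loudest (73.3 dB): 76.84 − 73.3 = 3.5 dB.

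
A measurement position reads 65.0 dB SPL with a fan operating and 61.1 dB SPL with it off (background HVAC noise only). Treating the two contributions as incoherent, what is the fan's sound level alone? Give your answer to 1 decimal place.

62.7 dB SPL

Background correction is a power subtraction:
L_src = 10·log₁₀(10^(65.0/10) − 10^(61.1/10)) = 10·log₁₀(1874000) = 62.7 dB SPL.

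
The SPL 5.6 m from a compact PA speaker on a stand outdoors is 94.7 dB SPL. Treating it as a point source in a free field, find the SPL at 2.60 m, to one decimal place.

101.4 dB SPL

Inverse-square spreading gives ΔL = −20·log₁₀(d₂/d₁).
ΔL = −20·log₁₀(2.60/5.6) = 6.66 dB, so L₂ = 94.7 + (6.66) = 101.4 dB SPL.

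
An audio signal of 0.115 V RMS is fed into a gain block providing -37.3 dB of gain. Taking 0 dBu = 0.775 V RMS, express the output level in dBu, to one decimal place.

-53.9 dBu

Input level: 20·log₁₀(0.115/0.775) = -16.57 dBu.
Output: -16.57 − 37.3 = -53.9 dBu.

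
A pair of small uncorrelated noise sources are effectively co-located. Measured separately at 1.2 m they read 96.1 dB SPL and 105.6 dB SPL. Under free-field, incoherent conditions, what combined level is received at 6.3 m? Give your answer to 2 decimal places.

Combined at 1.2 m: 10·log₁₀(10^(96.1/10)+10^(105.6/10)) = 106.062 dB SPL.
Then apply −20·log₁₀(6.3/1.2) = -14.403 dB → 91.66 dB SPL.

91.66 dB SPL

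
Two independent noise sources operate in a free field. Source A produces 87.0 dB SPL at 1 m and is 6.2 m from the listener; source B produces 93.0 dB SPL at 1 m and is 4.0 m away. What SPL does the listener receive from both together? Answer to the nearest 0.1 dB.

81.4 dB SPL

At the listener: L_A = 87.0 − 20·log₁₀(6.2) = 71.15 dB; L_B = 93.0 − 20·log₁₀(4.0) = 80.96 dB.
Combined: 10·log₁₀(10^(71.15/10)+10^(80.96/10)) = 81.4 dB SPL.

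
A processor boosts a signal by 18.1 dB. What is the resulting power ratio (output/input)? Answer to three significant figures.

Power ratio = 10^(dB/10).
10^(18.1/10) = 10^(1.810) = 64.6.

64.6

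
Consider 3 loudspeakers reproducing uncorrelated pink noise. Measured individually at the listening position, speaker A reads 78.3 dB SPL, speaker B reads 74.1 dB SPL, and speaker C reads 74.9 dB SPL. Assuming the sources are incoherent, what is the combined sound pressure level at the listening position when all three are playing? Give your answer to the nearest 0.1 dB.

80.9 dB SPL

Uncorrelated sources add in intensity (power), not in dB.
L_total = 10·log₁₀(10^(78.3/10) + 10^(74.1/10) + 10^(74.9/10)) = 10·log₁₀(124200000) = 80.9 dB SPL.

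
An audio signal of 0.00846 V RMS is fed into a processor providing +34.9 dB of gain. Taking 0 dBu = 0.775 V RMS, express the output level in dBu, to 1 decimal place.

Input level: 20·log₁₀(0.00846/0.775) = -39.24 dBu.
Output: -39.24 + 34.9 = -4.3 dBu.

-4.3 dBu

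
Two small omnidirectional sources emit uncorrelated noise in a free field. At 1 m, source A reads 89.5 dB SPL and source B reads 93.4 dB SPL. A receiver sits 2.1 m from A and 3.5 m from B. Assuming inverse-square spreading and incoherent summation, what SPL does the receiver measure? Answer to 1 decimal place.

85.8 dB SPL

At the listener: L_A = 89.5 − 20·log₁₀(2.1) = 83.06 dB; L_B = 93.4 − 20·log₁₀(3.5) = 82.52 dB.
Combined: 10·log₁₀(10^(83.06/10)+10^(82.52/10)) = 85.8 dB SPL.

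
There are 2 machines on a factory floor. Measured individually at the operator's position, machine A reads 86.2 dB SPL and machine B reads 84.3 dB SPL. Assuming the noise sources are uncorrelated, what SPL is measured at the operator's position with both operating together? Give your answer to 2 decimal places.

88.36 dB SPL

Incoherent sources sum as intensities:
L_total = 10·log₁₀(10^(86.2/10) + 10^(84.3/10)) = 10·log₁₀(686000000) = 88.36 dB SPL.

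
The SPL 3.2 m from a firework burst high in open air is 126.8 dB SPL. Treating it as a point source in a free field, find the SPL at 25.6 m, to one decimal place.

For a point source in a free field, ΔL = −20·log₁₀(d₂/d₁).
ΔL = −20·log₁₀(25.6/3.2) = -18.06 dB, so L₂ = 126.8 + (-18.06) = 108.7 dB SPL.

108.7 dB SPL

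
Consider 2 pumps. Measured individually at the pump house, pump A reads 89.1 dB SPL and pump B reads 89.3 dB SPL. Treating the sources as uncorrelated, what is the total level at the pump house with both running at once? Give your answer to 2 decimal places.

Add the sources as powers (linear), then convert back to dB:
L_total = 10·log₁₀(10^(89.1/10) + 10^(89.3/10)) = 10·log₁₀(1664000000) = 92.21 dB SPL.

92.21 dB SPL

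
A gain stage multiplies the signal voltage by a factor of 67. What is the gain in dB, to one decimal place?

Voltage ratio → dB uses the 20·log₁₀ form:
20·log₁₀(67) = 36.5 dB.

36.5 dB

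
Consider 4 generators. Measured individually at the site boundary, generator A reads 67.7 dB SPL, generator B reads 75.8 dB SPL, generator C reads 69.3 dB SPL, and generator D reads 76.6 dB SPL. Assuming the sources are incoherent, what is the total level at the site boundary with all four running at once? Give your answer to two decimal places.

79.92 dB SPL

Incoherent sources sum as intensities:
L_total = 10·log₁₀(10^(67.7/10) + 10^(75.8/10) + 10^(69.3/10) + 10^(76.6/10)) = 10·log₁₀(98130000) = 79.92 dB SPL.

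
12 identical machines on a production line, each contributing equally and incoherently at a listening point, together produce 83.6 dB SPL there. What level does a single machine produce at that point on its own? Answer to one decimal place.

72.8 dB SPL

12 equal incoherent sources add 10·log₁₀(12) = 10.79 dB over one source.
L_one = 83.6 − 10.79 = 72.8 dB SPL.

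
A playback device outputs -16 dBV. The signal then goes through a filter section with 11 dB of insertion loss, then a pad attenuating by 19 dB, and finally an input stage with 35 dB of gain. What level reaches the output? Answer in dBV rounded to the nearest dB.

-11 dBV

In dB, series stages simply add:
-16 − 11 − 19 + 35 = -11 dBV.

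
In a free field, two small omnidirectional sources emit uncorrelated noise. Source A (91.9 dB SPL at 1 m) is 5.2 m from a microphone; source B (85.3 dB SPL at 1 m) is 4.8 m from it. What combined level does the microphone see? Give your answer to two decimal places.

78.57 dB SPL

At the listener: L_A = 91.9 − 20·log₁₀(5.2) = 77.580 dB; L_B = 85.3 − 20·log₁₀(4.8) = 71.675 dB.
Combined: 10·log₁₀(10^(77.580/10)+10^(71.675/10)) = 78.57 dB SPL.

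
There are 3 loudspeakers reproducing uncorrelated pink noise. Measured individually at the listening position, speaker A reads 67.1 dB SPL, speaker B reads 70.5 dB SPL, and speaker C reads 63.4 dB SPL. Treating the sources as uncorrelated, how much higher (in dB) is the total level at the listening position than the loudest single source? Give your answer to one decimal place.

Incoherent sources sum as intensities:
L_total = 10·log₁₀(10^(67.1/10) + 10^(70.5/10) + 10^(63.4/10)) = 72.68 dB SPL.
Excess over the loudest (70.5 dB): 72.68 − 70.5 = 2.2 dB.

2.2 dB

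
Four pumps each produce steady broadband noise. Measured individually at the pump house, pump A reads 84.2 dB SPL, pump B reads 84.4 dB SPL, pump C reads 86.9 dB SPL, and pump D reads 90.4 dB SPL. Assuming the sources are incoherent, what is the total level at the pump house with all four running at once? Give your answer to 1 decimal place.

93.3 dB SPL

Add the sources as powers (linear), then convert back to dB:
L_total = 10·log₁₀(10^(84.2/10) + 10^(84.4/10) + 10^(86.9/10) + 10^(90.4/10)) = 10·log₁₀(2125000000) = 93.3 dB SPL.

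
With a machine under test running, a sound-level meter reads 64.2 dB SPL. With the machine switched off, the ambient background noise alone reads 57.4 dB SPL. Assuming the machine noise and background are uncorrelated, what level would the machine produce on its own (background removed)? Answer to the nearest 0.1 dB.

Subtract intensities: L_src = 10·log₁₀(10^(L_total/10) − 10^(L_bg/10)).
L_src = 10·log₁₀(10^(64.2/10) − 10^(57.4/10)) = 10·log₁₀(2081000) = 63.2 dB SPL.

63.2 dB SPL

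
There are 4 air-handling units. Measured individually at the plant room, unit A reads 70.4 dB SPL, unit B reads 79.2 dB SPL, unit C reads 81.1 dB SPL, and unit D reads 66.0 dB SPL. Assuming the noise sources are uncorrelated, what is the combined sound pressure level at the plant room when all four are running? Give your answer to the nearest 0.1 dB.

Add the sources as powers (linear), then convert back to dB:
L_total = 10·log₁₀(10^(70.4/10) + 10^(79.2/10) + 10^(81.1/10) + 10^(66.0/10)) = 10·log₁₀(226900000) = 83.6 dB SPL.

83.6 dB SPL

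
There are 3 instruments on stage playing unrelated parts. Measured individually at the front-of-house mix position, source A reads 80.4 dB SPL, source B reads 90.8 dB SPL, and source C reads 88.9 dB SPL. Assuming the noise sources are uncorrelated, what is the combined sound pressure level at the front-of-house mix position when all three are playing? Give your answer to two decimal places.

93.20 dB SPL

Add the sources as powers (linear), then convert back to dB:
L_total = 10·log₁₀(10^(80.4/10) + 10^(90.8/10) + 10^(88.9/10)) = 10·log₁₀(2088000000) = 93.20 dB SPL.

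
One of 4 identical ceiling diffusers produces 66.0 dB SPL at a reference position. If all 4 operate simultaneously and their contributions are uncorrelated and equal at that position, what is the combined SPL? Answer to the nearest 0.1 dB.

72.0 dB SPL

4 equal incoherent sources raise the level by 10·log₁₀(4) = 6.02 dB.
L_total = 66.0 + 6.02 = 72.0 dB SPL.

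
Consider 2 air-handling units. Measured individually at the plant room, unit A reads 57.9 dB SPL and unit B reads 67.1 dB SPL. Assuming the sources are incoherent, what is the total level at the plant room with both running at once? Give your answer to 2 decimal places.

Incoherent sources sum as intensities:
L_total = 10·log₁₀(10^(57.9/10) + 10^(67.1/10)) = 10·log₁₀(5745000) = 67.59 dB SPL.

67.59 dB SPL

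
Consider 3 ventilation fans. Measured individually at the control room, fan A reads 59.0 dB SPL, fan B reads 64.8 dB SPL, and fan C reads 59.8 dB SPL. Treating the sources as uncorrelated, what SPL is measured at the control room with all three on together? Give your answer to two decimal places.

66.78 dB SPL

Incoherent sources sum as intensities:
L_total = 10·log₁₀(10^(59.0/10) + 10^(64.8/10) + 10^(59.8/10)) = 10·log₁₀(4769000) = 66.78 dB SPL.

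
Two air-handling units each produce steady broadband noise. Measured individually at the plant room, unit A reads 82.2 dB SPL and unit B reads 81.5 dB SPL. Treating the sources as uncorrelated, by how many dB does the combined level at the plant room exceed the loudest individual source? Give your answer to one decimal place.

Incoherent sources sum as intensities:
L_total = 10·log₁₀(10^(82.2/10) + 10^(81.5/10)) = 84.87 dB SPL.
Excess over the loudest (82.2 dB): 84.87 − 82.2 = 2.7 dB.

2.7 dB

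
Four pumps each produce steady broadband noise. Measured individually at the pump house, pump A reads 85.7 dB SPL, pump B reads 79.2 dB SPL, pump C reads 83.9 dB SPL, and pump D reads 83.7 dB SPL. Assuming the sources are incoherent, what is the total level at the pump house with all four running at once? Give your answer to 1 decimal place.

Incoherent sources sum as intensities:
L_total = 10·log₁₀(10^(85.7/10) + 10^(79.2/10) + 10^(83.9/10) + 10^(83.7/10)) = 10·log₁₀(934600000) = 89.7 dB SPL.

89.7 dB SPL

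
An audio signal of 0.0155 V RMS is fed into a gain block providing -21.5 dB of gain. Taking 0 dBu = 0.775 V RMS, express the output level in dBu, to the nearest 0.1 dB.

-55.5 dBu

Input level: 20·log₁₀(0.0155/0.775) = -33.98 dBu.
Output: -33.98 − 21.5 = -55.5 dBu.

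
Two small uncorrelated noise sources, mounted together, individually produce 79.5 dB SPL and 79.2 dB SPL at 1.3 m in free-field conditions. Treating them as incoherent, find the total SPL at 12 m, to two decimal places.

63.06 dB SPL

Combined at 1.3 m: 10·log₁₀(10^(79.5/10)+10^(79.2/10)) = 82.363 dB SPL.
Then apply −20·log₁₀(12/1.3) = -19.305 dB → 63.06 dB SPL.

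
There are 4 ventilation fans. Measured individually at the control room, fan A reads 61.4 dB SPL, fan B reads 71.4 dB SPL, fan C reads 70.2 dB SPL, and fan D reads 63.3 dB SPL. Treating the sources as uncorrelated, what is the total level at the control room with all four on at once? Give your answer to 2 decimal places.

74.44 dB SPL

Incoherent sources sum as intensities:
L_total = 10·log₁₀(10^(61.4/10) + 10^(71.4/10) + 10^(70.2/10) + 10^(63.3/10)) = 10·log₁₀(27790000) = 74.44 dB SPL.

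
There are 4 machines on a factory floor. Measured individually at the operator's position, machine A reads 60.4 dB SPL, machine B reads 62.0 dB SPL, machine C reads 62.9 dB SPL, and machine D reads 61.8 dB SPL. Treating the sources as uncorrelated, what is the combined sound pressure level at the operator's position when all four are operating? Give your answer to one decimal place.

Uncorrelated sources add in intensity (power), not in dB.
L_total = 10·log₁₀(10^(60.4/10) + 10^(62.0/10) + 10^(62.9/10) + 10^(61.8/10)) = 10·log₁₀(6145000) = 67.9 dB SPL.

67.9 dB SPL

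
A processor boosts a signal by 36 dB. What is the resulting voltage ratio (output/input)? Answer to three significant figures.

Voltage ratio = 10^(dB/20).
10^(36/20) = 10^(1.800) = 63.1.

63.1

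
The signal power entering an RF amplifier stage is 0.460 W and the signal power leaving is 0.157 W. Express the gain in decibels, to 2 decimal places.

-4.67 dB

For a power ratio, dB = 10·log₁₀(P₂/P₁).
10·log₁₀(0.157/0.460) = 10·log₁₀(0.3413) = -4.67 dB.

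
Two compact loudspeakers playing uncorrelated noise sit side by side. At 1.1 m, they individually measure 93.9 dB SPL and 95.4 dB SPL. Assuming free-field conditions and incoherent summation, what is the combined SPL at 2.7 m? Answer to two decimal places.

89.93 dB SPL

Combined at 1.1 m: 10·log₁₀(10^(93.9/10)+10^(95.4/10)) = 97.725 dB SPL.
Then apply −20·log₁₀(2.7/1.1) = -7.799 dB → 89.93 dB SPL.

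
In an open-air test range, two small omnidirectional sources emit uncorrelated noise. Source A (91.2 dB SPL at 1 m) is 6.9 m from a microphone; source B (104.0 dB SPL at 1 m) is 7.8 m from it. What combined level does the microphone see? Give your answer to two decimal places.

86.44 dB SPL

At the listener: L_A = 91.2 − 20·log₁₀(6.9) = 74.423 dB; L_B = 104.0 − 20·log₁₀(7.8) = 86.158 dB.
Combined: 10·log₁₀(10^(74.423/10)+10^(86.158/10)) = 86.44 dB SPL.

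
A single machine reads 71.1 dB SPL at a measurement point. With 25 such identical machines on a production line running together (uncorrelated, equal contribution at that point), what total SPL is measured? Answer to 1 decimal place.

85.1 dB SPL

25 equal incoherent sources raise the level by 10·log₁₀(25) = 13.98 dB.
L_total = 71.1 + 13.98 = 85.1 dB SPL.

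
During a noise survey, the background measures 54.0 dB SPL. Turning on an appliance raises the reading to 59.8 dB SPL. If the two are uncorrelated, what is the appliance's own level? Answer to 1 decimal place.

Subtract intensities: L_src = 10·log₁₀(10^(L_total/10) − 10^(L_bg/10)).
L_src = 10·log₁₀(10^(59.8/10) − 10^(54.0/10)) = 10·log₁₀(703800) = 58.5 dB SPL.

58.5 dB SPL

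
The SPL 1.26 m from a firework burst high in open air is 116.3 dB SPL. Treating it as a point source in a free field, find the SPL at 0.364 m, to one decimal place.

127.1 dB SPL

Inverse-square spreading gives ΔL = −20·log₁₀(d₂/d₁).
ΔL = −20·log₁₀(0.364/1.26) = 10.79 dB, so L₂ = 116.3 + (10.79) = 127.1 dB SPL.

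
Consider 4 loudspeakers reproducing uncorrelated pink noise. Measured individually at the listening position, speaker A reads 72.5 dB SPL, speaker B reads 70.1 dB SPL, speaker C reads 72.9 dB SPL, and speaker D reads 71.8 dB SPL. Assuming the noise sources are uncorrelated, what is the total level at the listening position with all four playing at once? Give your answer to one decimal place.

Incoherent sources sum as intensities:
L_total = 10·log₁₀(10^(72.5/10) + 10^(70.1/10) + 10^(72.9/10) + 10^(71.8/10)) = 10·log₁₀(62650000) = 78.0 dB SPL.

78.0 dB SPL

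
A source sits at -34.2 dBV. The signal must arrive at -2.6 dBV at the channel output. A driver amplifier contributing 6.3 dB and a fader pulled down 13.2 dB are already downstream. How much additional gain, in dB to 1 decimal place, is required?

The required make-up gain is the shortfall in the dB sum.
G = -2.6 − (-34.2) − 6.3 + 13.2 = 38.5 dB.

38.5 dB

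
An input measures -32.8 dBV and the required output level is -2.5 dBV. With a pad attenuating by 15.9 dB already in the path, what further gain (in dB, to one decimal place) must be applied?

46.2 dB

The required make-up gain is the shortfall in the dB sum.
G = -2.5 − (-32.8) + 15.9 = 46.2 dB.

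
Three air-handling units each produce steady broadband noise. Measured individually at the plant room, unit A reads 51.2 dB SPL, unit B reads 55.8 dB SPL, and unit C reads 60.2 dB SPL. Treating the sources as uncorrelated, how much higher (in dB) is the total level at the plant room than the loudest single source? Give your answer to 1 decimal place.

Uncorrelated sources add in intensity (power), not in dB.
L_total = 10·log₁₀(10^(51.2/10) + 10^(55.8/10) + 10^(60.2/10)) = 61.93 dB SPL.
Excess over the loudest (60.2 dB): 61.93 − 60.2 = 1.7 dB.

1.7 dB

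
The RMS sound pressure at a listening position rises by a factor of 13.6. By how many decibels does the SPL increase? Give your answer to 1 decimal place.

22.7 dB

Sound pressure is an amplitude quantity: ΔL = 20·log₁₀(p₂/p₁).
20·log₁₀(13.6) = 22.7 dB.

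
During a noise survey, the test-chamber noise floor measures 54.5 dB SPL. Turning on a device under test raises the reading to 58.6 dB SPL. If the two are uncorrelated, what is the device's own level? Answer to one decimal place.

56.5 dB SPL

Subtract intensities: L_src = 10·log₁₀(10^(L_total/10) − 10^(L_bg/10)).
L_src = 10·log₁₀(10^(58.6/10) − 10^(54.5/10)) = 10·log₁₀(442600) = 56.5 dB SPL.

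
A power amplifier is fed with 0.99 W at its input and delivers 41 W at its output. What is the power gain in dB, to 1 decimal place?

16.2 dB

Power is a power quantity, so gain = 10·log₁₀(P_out/P_in).
10·log₁₀(41/0.99) = 10·log₁₀(41.41) = 16.2 dB.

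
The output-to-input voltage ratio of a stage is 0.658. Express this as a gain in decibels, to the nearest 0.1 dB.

-3.6 dB

Voltage ratio → dB uses the 20·log₁₀ form:
20·log₁₀(0.658) = -3.6 dB.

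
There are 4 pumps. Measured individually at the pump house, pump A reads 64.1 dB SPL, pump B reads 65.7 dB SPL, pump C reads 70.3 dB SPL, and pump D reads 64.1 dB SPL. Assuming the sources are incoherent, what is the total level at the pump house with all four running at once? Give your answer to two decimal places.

Incoherent sources sum as intensities:
L_total = 10·log₁₀(10^(64.1/10) + 10^(65.7/10) + 10^(70.3/10) + 10^(64.1/10)) = 10·log₁₀(19570000) = 72.92 dB SPL.

72.92 dB SPL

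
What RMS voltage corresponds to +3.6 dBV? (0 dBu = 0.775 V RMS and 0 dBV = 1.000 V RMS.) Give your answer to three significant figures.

1.51 V

V = 1.000 V × 10^(+3.6/20).
= 1.000 × 1.514 = 1.51 V.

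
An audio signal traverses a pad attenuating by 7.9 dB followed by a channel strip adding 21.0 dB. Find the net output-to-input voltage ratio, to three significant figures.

4.52

Net gain = (−7.9) + 21.0 = 13.1 dB.
Voltage ratio = 10^(13.1/20) = 4.52.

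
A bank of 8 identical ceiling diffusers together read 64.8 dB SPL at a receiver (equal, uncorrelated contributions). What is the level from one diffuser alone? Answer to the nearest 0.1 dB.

55.8 dB SPL

8 equal incoherent sources add 10·log₁₀(8) = 9.03 dB over one source.
L_one = 64.8 − 9.03 = 55.8 dB SPL.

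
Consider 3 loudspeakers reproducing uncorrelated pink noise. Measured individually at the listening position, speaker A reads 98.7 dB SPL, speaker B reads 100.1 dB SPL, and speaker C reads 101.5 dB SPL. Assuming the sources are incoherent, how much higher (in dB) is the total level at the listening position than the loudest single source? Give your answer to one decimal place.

Add the sources as powers (linear), then convert back to dB:
L_total = 10·log₁₀(10^(98.7/10) + 10^(100.1/10) + 10^(101.5/10)) = 105.02 dB SPL.
Excess over the loudest (101.5 dB): 105.02 − 101.5 = 3.5 dB.

3.5 dB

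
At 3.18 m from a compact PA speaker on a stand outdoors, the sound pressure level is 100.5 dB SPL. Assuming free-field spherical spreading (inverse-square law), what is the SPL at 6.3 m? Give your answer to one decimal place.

Inverse-square spreading gives ΔL = −20·log₁₀(d₂/d₁).
ΔL = −20·log₁₀(6.3/3.18) = -5.94 dB, so L₂ = 100.5 + (-5.94) = 94.6 dB SPL.

94.6 dB SPL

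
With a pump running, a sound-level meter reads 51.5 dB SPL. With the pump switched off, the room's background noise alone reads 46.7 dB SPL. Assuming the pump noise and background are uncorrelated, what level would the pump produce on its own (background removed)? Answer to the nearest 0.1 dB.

49.8 dB SPL

Remove the background by subtracting linear intensities:
L_src = 10·log₁₀(10^(51.5/10) − 10^(46.7/10)) = 10·log₁₀(94480) = 49.8 dB SPL.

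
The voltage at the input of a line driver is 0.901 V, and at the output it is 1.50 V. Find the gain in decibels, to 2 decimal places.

4.43 dB

Voltage ratio → dB uses the 20·log₁₀ form:
20·log₁₀(1.50/0.901) = 20·log₁₀(1.665) = 4.43 dB.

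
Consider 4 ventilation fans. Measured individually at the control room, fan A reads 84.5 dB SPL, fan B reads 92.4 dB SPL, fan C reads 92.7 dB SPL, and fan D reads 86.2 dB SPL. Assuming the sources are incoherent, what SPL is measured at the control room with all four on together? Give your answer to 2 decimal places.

96.33 dB SPL

Uncorrelated sources add in intensity (power), not in dB.
L_total = 10·log₁₀(10^(84.5/10) + 10^(92.4/10) + 10^(92.7/10) + 10^(86.2/10)) = 10·log₁₀(4299000000) = 96.33 dB SPL.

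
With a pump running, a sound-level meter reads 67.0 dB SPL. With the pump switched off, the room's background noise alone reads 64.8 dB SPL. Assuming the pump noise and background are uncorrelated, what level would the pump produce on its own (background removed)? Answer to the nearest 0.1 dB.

63.0 dB SPL

Background correction is a power subtraction:
L_src = 10·log₁₀(10^(67.0/10) − 10^(64.8/10)) = 10·log₁₀(1992000) = 63.0 dB SPL.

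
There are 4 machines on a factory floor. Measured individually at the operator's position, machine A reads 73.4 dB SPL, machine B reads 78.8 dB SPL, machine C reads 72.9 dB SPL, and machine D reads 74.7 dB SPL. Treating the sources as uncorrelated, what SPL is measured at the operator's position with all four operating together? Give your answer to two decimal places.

Incoherent sources sum as intensities:
L_total = 10·log₁₀(10^(73.4/10) + 10^(78.8/10) + 10^(72.9/10) + 10^(74.7/10)) = 10·log₁₀(146700000) = 81.67 dB SPL.

81.67 dB SPL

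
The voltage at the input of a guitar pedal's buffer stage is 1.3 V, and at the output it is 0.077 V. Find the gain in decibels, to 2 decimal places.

-24.55 dB

Voltage ratio → dB uses the 20·log₁₀ form:
20·log₁₀(0.077/1.3) = 20·log₁₀(0.05923) = -24.55 dB.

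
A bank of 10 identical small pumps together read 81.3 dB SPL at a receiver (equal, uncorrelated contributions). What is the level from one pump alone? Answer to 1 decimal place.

71.3 dB SPL

10 equal incoherent sources add 10·log₁₀(10) = 10.00 dB over one source.
L_one = 81.3 − 10.00 = 71.3 dB SPL.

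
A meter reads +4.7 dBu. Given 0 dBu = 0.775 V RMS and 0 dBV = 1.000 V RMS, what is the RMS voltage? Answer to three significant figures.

1.33 V

V = 0.775 V × 10^(+4.7/20).
= 0.775 × 1.718 = 1.33 V.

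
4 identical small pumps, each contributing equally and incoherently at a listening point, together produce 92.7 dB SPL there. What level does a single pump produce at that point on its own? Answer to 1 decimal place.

86.7 dB SPL

4 equal incoherent sources add 10·log₁₀(4) = 6.02 dB over one source.
L_one = 92.7 − 6.02 = 86.7 dB SPL.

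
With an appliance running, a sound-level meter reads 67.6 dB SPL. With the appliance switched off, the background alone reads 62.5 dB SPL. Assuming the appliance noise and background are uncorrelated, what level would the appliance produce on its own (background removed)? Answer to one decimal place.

Subtract intensities: L_src = 10·log₁₀(10^(L_total/10) − 10^(L_bg/10)).
L_src = 10·log₁₀(10^(67.6/10) − 10^(62.5/10)) = 10·log₁₀(3976000) = 66.0 dB SPL.

66.0 dB SPL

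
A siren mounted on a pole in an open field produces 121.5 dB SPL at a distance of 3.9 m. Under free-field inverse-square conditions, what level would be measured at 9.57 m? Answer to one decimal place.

113.7 dB SPL

Inverse-square spreading gives ΔL = −20·log₁₀(d₂/d₁).
ΔL = −20·log₁₀(9.57/3.9) = -7.80 dB, so L₂ = 121.5 + (-7.80) = 113.7 dB SPL.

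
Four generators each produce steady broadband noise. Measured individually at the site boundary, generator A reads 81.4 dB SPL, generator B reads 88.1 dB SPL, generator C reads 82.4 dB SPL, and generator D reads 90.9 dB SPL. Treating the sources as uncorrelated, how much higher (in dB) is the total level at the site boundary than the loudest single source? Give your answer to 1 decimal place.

Incoherent sources sum as intensities:
L_total = 10·log₁₀(10^(81.4/10) + 10^(88.1/10) + 10^(82.4/10) + 10^(90.9/10)) = 93.40 dB SPL.
Excess over the loudest (90.9 dB): 93.40 − 90.9 = 2.5 dB.

2.5 dB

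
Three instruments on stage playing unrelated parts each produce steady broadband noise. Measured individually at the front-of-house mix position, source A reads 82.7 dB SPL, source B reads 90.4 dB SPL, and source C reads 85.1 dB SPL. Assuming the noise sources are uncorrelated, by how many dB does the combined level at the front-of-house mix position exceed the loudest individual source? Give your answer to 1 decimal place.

Uncorrelated sources add in intensity (power), not in dB.
L_total = 10·log₁₀(10^(82.7/10) + 10^(90.4/10) + 10^(85.1/10)) = 92.06 dB SPL.
Excess over the loudest (90.4 dB): 92.06 − 90.4 = 1.7 dB.

1.7 dB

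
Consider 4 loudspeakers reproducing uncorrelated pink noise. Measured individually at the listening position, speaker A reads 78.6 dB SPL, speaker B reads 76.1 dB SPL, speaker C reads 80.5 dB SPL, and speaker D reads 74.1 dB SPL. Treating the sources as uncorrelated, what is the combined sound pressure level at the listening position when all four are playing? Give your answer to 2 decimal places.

84.00 dB SPL

Add the sources as powers (linear), then convert back to dB:
L_total = 10·log₁₀(10^(78.6/10) + 10^(76.1/10) + 10^(80.5/10) + 10^(74.1/10)) = 10·log₁₀(251100000) = 84.00 dB SPL.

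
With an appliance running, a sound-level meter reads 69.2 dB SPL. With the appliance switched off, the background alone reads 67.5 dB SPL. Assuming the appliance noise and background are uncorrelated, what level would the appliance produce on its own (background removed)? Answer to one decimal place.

Background correction is a power subtraction:
L_src = 10·log₁₀(10^(69.2/10) − 10^(67.5/10)) = 10·log₁₀(2694000) = 64.3 dB SPL.

64.3 dB SPL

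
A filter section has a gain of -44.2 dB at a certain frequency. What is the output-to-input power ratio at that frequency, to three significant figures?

0.0000380

Power ratio = 10^(dB/10).
10^(-44.2/10) = 10^(-4.420) = 0.0000380.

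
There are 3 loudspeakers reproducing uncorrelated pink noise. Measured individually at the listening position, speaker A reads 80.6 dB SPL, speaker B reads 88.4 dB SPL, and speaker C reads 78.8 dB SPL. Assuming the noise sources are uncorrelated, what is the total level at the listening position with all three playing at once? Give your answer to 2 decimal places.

Uncorrelated sources add in intensity (power), not in dB.
L_total = 10·log₁₀(10^(80.6/10) + 10^(88.4/10) + 10^(78.8/10)) = 10·log₁₀(882500000) = 89.46 dB SPL.

89.46 dB SPL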